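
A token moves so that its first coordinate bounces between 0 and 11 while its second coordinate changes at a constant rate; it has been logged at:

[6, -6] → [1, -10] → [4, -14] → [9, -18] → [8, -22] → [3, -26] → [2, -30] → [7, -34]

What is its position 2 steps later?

[5, -42]

The first coordinate reflects between 0 and 11, moving 5 per step.
  step 8: 7 → 10
  step 9: 10 → 5
The second coordinate changes by -4 each step: at step 9 it is -42.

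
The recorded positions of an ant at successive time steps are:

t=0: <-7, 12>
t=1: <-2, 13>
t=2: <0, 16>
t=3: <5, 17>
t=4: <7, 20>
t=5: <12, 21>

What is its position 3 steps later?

The moves between consecutive positions are <+5, +1>, <+2, +3>, <+5, +1>, <+2, +3>, <+5, +1>; they repeat the 2-cycle [<+5, +1>, <+2, +3>].
step 6: apply <+2, +3> → <14, 24>
step 7: apply <+5, +1> → <19, 25>
step 8: apply <+2, +3> → <21, 28>

<21, 28>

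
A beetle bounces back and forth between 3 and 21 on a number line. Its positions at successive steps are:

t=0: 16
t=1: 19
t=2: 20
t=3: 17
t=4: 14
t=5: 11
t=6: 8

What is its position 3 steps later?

7

The value travels 3 per step and bounces off the walls at 3 and 21.
  step 7: 8 → 5
  step 8: 5 → 4
  step 9: 4 → 7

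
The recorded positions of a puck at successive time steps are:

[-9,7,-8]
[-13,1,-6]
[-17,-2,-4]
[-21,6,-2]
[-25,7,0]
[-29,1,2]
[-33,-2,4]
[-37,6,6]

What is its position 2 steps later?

[-45,1,10]

First: linear, -4 per step → -45 at step 9.
Second: cycles through 7, 1, -2, 6 every 4 steps. Step 9 lands at position 1 of the cycle → 1.
Third: linear, +2 per step → 10 at step 9.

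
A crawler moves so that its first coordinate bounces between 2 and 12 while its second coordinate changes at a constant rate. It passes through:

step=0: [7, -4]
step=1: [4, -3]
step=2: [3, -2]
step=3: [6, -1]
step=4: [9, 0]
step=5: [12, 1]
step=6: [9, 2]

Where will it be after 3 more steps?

The first coordinate reflects between 2 and 12, moving 3 per step.
  step 7: 9 → 6
  step 8: 6 → 3
  step 9: 3 → 4
The second coordinate changes by +1 each step: at step 9 it is 5.

[4, 5]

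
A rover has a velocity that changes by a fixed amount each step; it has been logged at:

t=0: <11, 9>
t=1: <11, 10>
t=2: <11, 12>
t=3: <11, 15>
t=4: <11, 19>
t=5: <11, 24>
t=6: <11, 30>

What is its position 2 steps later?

<11, 45>

Taking differences between consecutive positions: <+0, +1>, <+0, +2>, <+0, +3>, <+0, +4>, <+0, +5>, <+0, +6>. These grow by <+0, +1> each step.
step 7: <11, 30> + <+0, +7> → <11, 37>
step 8: <11, 37> + <+0, +8> → <11, 45>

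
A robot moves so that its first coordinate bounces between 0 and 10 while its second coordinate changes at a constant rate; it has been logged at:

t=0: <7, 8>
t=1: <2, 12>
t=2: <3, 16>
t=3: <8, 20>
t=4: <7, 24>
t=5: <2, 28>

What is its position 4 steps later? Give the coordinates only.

<2, 44>

The first coordinate reflects between 0 and 10, moving 5 per step.
  step 6: 2 → 3
  step 7: 3 → 8
  step 8: 8 → 7
  step 9: 7 → 2
The second coordinate changes by +4 each step: at step 9 it is 44.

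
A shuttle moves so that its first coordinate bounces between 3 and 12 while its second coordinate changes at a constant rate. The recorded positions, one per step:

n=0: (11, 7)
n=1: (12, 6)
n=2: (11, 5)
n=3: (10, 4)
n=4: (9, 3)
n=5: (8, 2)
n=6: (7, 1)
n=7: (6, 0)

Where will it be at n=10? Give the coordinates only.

The first coordinate travels 1 per step and bounces off the walls at 3 and 12.
  step 8: 6 → 5
  step 9: 5 → 4
  step 10: 4 → 3
The second coordinate changes by -1 each step: at step 10 it is -3.

(3, -3)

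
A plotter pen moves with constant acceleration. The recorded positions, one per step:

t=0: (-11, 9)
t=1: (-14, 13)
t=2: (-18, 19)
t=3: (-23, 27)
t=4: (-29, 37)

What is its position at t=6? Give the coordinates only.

(-44, 63)

Taking differences between consecutive positions: (-3, +4), (-4, +6), (-5, +8), (-6, +10). These grow by (-1, +2) each step.
step 5: (-29, 37) + (-7, +12) → (-36, 49)
step 6: (-36, 49) + (-8, +14) → (-44, 63)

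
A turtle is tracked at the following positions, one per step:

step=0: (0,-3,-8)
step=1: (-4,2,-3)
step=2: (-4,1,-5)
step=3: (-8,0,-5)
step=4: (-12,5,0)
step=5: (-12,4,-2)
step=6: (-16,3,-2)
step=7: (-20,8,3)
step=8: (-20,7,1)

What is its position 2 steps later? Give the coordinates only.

The moves between consecutive positions are (-4,+5,+5), (+0,-1,-2), (-4,-1,+0), (-4,+5,+5), (+0,-1,-2), (-4,-1,+0), (-4,+5,+5), (+0,-1,-2); they repeat the 3-cycle [(-4,+5,+5), (+0,-1,-2), (-4,-1,+0)].
step 9: apply (-4,-1,+0) → (-24,6,1)
step 10: apply (-4,+5,+5) → (-28,11,6)

(-28,11,6)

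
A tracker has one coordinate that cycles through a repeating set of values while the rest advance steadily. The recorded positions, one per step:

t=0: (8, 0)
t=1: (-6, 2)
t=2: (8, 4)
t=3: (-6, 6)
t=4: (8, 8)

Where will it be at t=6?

(8, 12)

The first coordinate repeats the cycle [8, -6] with period 2; step 6 mod 2 = 0, giving 8.
The second coordinate changes by +2 each step, so at step 6 it is 0 + 6·(2) = 12.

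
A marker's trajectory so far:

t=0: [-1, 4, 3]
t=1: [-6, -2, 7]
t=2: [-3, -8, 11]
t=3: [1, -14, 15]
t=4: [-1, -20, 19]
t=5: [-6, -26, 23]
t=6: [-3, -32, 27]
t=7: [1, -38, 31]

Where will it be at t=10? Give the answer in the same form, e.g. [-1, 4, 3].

[-3, -56, 43]

First: cycles through -1, -6, -3, 1 every 4 steps. Step 10 lands at position 2 of the cycle → -3.
Second: linear, -6 per step → -56 at step 10.
Third: linear, +4 per step → 43 at step 10.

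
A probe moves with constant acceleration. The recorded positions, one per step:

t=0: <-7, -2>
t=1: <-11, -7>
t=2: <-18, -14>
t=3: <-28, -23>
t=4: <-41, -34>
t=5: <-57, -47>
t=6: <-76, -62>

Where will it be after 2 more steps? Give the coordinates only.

<-123, -98>

Taking differences between consecutive positions: <-4, -5>, <-7, -7>, <-10, -9>, <-13, -11>, <-16, -13>, <-19, -15>. These grow by <-3, -2> each step.
step 7: <-76, -62> + <-22, -17> → <-98, -79>
step 8: <-98, -79> + <-25, -19> → <-123, -98>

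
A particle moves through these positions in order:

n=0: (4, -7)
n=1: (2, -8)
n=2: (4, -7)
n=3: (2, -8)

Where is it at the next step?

(4, -7)

The jumps are (-2, -1), (+2, +1), (-2, -1) — a geometric progression with ratio -1.
step 4: (2, -8) + (+2, +1) → (4, -7)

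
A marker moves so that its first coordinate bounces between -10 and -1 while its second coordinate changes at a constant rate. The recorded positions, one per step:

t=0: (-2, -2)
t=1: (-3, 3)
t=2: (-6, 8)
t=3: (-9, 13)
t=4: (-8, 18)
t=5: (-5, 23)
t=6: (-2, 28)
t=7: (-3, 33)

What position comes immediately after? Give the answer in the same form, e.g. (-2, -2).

(-6, 38)

The first coordinate reflects between -10 and -1, moving 3 per step.
  step 8: -3 → -6
The second coordinate changes by +5 each step: at step 8 it is 38.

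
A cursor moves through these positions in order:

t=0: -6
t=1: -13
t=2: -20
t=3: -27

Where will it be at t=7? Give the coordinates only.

-55

Each step adds -7 to the position.
step 4: -27 − 7 → -34
step 5: -34 − 7 → -41
step 6: -41 − 7 → -48
step 7: -48 − 7 → -55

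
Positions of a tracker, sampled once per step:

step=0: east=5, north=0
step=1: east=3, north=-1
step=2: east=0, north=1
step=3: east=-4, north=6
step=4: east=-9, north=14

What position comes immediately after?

east=-15, north=25

Taking differences between consecutive positions: (-2, -1), (-3, +2), (-4, +5), (-5, +8). These grow by (-1, +3) each step.
step 5: east=-9, north=14 + (-6, +11) → east=-15, north=25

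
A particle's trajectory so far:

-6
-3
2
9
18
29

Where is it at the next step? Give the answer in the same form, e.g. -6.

42

Successive displacements: +3, +5, +7, +9, +11 — each changes by +2.
step 6: 29 + 13 → 42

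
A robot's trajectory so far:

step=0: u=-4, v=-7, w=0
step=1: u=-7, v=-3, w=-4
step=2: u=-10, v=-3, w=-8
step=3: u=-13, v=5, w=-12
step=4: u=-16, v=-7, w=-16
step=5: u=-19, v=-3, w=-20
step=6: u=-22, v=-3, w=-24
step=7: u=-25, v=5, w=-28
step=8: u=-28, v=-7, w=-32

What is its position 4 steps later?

U: linear, -3 per step → -40 at step 12.
V: cycles through -7, -3, -3, 5 every 4 steps. Step 12 lands at position 0 of the cycle → -7.
W: linear, -4 per step → -48 at step 12.

u=-40, v=-7, w=-48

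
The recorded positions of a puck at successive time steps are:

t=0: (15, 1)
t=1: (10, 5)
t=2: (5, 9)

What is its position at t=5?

(-10, 21)

The position changes by (-5, +4) every step.
step 3: (5, 9) + (-5, +4) → (0, 13)
step 4: (0, 13) + (-5, +4) → (-5, 17)
step 5: (-5, 17) + (-5, +4) → (-10, 21)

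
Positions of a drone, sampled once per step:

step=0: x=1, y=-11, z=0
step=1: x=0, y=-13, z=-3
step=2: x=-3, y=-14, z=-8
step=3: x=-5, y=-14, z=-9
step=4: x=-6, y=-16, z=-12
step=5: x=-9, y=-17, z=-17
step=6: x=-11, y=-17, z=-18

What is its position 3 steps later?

x=-17, y=-20, z=-27

Differencing gives (-1,-2,-3), (-3,-1,-5), (-2,+0,-1), (-1,-2,-3), (-3,-1,-5), (-2,+0,-1). This is the pattern (-1,-2,-3), (-3,-1,-5), (-2,+0,-1) repeated.
step 7: apply (-1,-2,-3) → x=-12, y=-19, z=-21
step 8: apply (-3,-1,-5) → x=-15, y=-20, z=-26
step 9: apply (-2,+0,-1) → x=-17, y=-20, z=-27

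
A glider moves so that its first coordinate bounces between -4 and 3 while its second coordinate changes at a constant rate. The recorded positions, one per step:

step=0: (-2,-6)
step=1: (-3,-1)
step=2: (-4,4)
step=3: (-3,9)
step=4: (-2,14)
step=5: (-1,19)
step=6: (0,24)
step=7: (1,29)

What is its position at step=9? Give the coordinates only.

(3,39)

The first coordinate reflects between -4 and 3, moving 1 per step.
  step 8: 1 → 2
  step 9: 2 → 3
The second coordinate changes by +5 each step: at step 9 it is 39.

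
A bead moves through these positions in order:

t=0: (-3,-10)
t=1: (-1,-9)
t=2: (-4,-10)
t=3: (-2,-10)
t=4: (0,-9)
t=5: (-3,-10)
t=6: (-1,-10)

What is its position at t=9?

Differencing gives (+2,+1), (-3,-1), (+2,+0), (+2,+1), (-3,-1), (+2,+0). This is the pattern (+2,+1), (-3,-1), (+2,+0) repeated.
step 7: apply (+2,+1) → (1,-9)
step 8: apply (-3,-1) → (-2,-10)
step 9: apply (+2,+0) → (0,-10)

(0,-10)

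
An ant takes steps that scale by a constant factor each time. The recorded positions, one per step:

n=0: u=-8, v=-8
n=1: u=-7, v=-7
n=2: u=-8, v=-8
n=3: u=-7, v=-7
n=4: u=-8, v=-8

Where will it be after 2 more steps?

The jumps are (+1,+1), (-1,-1), (+1,+1), (-1,-1) — a geometric progression with ratio -1.
step 5: u=-8, v=-8 + (+1,+1) → u=-7, v=-7
step 6: u=-7, v=-7 + (-1,-1) → u=-8, v=-8

u=-8, v=-8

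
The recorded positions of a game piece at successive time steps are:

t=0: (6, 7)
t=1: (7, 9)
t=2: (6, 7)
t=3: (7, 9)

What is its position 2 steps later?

Consecutive displacements (+1, +2), (-1, -2), (+1, +2) scale by a factor of -1 each step.
step 4: (7, 9) + (-1, -2) → (6, 7)
step 5: (6, 7) + (+1, +2) → (7, 9)

(7, 9)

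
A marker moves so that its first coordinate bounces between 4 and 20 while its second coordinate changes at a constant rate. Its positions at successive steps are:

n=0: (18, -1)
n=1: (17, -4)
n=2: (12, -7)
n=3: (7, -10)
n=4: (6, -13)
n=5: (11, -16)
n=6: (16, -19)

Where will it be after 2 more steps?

(14, -25)

The first coordinate reflects between 4 and 20, moving 5 per step.
  step 7: 16 → 19
  step 8: 19 → 14
The second coordinate changes by -3 each step: at step 8 it is -25.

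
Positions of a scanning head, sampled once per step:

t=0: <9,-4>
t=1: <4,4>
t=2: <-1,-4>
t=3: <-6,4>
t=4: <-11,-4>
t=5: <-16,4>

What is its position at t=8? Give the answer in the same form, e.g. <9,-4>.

<-31,-4>

The first coordinate changes by -5 each step, so at step 8 it is 9 + 8·(-5) = -31.
The second coordinate repeats the cycle [-4, 4] with period 2; step 8 mod 2 = 0, giving -4.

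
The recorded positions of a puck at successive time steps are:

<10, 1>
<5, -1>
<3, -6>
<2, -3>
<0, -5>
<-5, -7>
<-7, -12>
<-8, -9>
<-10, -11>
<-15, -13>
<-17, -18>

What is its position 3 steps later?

<-25, -19>

Step-to-step displacements: <-5, -2>, <-2, -5>, <-1, +3>, <-2, -2>, <-5, -2>, <-2, -5>, <-1, +3>, <-2, -2>, <-5, -2>, <-2, -5> — a repeating cycle of length 4.
step 11: apply <-1, +3> → <-18, -15>
step 12: apply <-2, -2> → <-20, -17>
step 13: apply <-5, -2> → <-25, -19>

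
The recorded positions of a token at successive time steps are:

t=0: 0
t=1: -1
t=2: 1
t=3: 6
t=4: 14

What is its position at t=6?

39

Successive displacements: -1, +2, +5, +8 — each changes by +3.
step 5: 14 + 11 → 25
step 6: 25 + 14 → 39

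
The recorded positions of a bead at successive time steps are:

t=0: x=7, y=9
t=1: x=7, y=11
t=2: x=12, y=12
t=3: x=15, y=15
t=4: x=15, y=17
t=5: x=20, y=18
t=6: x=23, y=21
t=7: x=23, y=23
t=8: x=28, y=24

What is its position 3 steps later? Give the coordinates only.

x=36, y=30

Differencing gives (+0, +2), (+5, +1), (+3, +3), (+0, +2), (+5, +1), (+3, +3), (+0, +2), (+5, +1). This is the pattern (+0, +2), (+5, +1), (+3, +3) repeated.
step 9: apply (+3, +3) → x=31, y=27
step 10: apply (+0, +2) → x=31, y=29
step 11: apply (+5, +1) → x=36, y=30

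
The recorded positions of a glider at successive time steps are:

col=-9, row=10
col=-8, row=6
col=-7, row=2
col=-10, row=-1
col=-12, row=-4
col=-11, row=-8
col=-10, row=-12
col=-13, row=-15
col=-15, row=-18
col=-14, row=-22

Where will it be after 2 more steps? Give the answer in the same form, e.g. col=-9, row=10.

col=-16, row=-29

Differencing gives (+1, -4), (+1, -4), (-3, -3), (-2, -3), (+1, -4), (+1, -4), (-3, -3), (-2, -3), (+1, -4). This is the pattern (+1, -4), (+1, -4), (-3, -3), (-2, -3) repeated.
step 10: apply (+1, -4) → col=-13, row=-26
step 11: apply (-3, -3) → col=-16, row=-29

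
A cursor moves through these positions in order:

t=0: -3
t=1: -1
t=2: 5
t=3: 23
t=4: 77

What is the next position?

239

Step-to-step displacements: +2, +6, +18, +54; each is 3× the previous.
step 5: 77 + 162 → 239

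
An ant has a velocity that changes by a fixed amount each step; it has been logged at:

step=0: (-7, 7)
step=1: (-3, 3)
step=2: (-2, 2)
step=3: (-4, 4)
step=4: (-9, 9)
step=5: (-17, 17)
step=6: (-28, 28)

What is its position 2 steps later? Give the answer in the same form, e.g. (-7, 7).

(-59, 59)

First differences are (+4, -4), (+1, -1), (-2, +2), (-5, +5), (-8, +8), (-11, +11); their common second difference is (-3, +3) (constant acceleration).
step 7: (-28, 28) + (-14, +14) → (-42, 42)
step 8: (-42, 42) + (-17, +17) → (-59, 59)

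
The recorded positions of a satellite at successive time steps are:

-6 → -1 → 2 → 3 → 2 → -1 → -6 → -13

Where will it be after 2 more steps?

-33

First differences are +5, +3, +1, -1, -3, -5, -7; their common second difference is -2 (constant acceleration).
step 8: -13 − 9 → -22
step 9: -22 − 11 → -33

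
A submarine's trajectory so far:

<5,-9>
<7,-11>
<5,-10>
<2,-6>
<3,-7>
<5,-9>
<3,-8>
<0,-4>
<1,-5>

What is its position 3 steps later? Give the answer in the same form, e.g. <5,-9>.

<-2,-2>

Step-to-step displacements: <+2,-2>, <-2,+1>, <-3,+4>, <+1,-1>, <+2,-2>, <-2,+1>, <-3,+4>, <+1,-1> — a repeating cycle of length 4.
step 9: apply <+2,-2> → <3,-7>
step 10: apply <-2,+1> → <1,-6>
step 11: apply <-3,+4> → <-2,-2>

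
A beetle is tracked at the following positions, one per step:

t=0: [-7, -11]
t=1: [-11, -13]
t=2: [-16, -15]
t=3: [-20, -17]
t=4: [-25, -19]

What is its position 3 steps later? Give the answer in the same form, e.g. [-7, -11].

[-38, -25]

The moves between consecutive positions are [-4, -2], [-5, -2], [-4, -2], [-5, -2]; they repeat the 2-cycle [[-4, -2], [-5, -2]].
step 5: apply [-4, -2] → [-29, -21]
step 6: apply [-5, -2] → [-34, -23]
step 7: apply [-4, -2] → [-38, -25]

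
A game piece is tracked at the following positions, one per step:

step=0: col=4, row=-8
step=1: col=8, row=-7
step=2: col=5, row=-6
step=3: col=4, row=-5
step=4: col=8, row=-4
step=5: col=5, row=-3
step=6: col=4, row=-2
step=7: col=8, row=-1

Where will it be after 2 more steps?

col=4, row=1

The col coordinate repeats the cycle [4, 8, 5] with period 3; step 9 mod 3 = 0, giving 4.
The row coordinate changes by +1 each step, so at step 9 it is -8 + 9·(1) = 1.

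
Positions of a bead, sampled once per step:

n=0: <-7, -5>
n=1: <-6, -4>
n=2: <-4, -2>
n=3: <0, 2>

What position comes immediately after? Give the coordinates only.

The jumps are <+1, +1>, <+2, +2>, <+4, +4> — a geometric progression with ratio 2.
step 4: <0, 2> + <+8, +8> → <8, 10>

<8, 10>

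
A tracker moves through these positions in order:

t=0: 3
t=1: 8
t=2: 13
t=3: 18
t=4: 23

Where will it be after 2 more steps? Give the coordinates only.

The position changes by +5 every step.
step 5: 23 + 5 → 28
step 6: 28 + 5 → 33

33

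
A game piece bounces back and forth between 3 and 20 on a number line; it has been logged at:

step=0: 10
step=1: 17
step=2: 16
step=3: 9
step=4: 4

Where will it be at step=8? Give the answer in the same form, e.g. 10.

The value reflects between 3 and 20, moving 7 per step.
  step 5: 4 → 11
  step 6: 11 → 18
  step 7: 18 → 15
  step 8: 15 → 8

8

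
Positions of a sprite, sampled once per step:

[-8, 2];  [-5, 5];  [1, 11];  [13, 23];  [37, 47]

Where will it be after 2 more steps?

Step-to-step displacements: [+3, +3], [+6, +6], [+12, +12], [+24, +24]; each is 2× the previous.
step 5: [37, 47] + [+48, +48] → [85, 95]
step 6: [85, 95] + [+96, +96] → [181, 191]

[181, 191]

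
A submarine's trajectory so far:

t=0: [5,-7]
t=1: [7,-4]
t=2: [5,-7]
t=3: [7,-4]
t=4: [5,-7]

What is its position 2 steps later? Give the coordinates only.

Step-to-step displacements: [+2,+3], [-2,-3], [+2,+3], [-2,-3]; each is -1× the previous.
step 5: [5,-7] + [+2,+3] → [7,-4]
step 6: [7,-4] + [-2,-3] → [5,-7]

[5,-7]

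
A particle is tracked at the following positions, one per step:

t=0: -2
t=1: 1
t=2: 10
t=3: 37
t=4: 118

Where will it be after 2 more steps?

1090

Consecutive displacements +3, +9, +27, +81 scale by a factor of 3 each step.
step 5: 118 + 243 → 361
step 6: 361 + 729 → 1090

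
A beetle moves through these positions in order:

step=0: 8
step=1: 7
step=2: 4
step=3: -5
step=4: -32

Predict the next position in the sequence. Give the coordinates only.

-113

Consecutive displacements -1, -3, -9, -27 scale by a factor of 3 each step.
step 5: -32 − 81 → -113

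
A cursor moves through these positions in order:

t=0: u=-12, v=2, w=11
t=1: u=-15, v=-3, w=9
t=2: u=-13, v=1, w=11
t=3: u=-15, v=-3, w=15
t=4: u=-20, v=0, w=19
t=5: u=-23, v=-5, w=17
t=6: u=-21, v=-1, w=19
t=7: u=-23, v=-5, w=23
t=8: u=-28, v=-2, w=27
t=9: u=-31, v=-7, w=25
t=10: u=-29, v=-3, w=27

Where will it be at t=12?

u=-36, v=-4, w=35

Differencing gives (-3, -5, -2), (+2, +4, +2), (-2, -4, +4), (-5, +3, +4), (-3, -5, -2), (+2, +4, +2), (-2, -4, +4), (-5, +3, +4), (-3, -5, -2), (+2, +4, +2). This is the pattern (-3, -5, -2), (+2, +4, +2), (-2, -4, +4), (-5, +3, +4) repeated.
step 11: apply (-2, -4, +4) → u=-31, v=-7, w=31
step 12: apply (-5, +3, +4) → u=-36, v=-4, w=35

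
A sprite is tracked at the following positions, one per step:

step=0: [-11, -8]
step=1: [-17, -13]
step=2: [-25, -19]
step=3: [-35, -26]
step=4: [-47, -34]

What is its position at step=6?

[-77, -53]

Taking differences between consecutive positions: [-6, -5], [-8, -6], [-10, -7], [-12, -8]. These grow by [-2, -1] each step.
step 5: [-47, -34] + [-14, -9] → [-61, -43]
step 6: [-61, -43] + [-16, -10] → [-77, -53]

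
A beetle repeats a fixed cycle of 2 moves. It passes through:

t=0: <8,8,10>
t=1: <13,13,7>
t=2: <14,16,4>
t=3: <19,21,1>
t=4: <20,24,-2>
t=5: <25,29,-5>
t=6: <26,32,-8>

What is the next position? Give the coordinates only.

<31,37,-11>

Differencing gives <+5,+5,-3>, <+1,+3,-3>, <+5,+5,-3>, <+1,+3,-3>, <+5,+5,-3>, <+1,+3,-3>. This is the pattern <+5,+5,-3>, <+1,+3,-3> repeated.
step 7: apply <+5,+5,-3> → <31,37,-11>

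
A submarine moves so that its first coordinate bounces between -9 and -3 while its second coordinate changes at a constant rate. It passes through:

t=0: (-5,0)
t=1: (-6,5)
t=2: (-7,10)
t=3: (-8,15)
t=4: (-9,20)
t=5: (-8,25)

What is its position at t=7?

(-6,35)

The first coordinate reflects between -9 and -3, moving 1 per step.
  step 6: -8 → -7
  step 7: -7 → -6
The second coordinate changes by +5 each step: at step 7 it is 35.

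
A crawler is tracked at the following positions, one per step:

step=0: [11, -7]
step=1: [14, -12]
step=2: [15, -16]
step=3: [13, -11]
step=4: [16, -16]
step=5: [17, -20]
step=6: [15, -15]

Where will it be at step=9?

Step-to-step displacements: [+3, -5], [+1, -4], [-2, +5], [+3, -5], [+1, -4], [-2, +5] — a repeating cycle of length 3.
step 7: apply [+3, -5] → [18, -20]
step 8: apply [+1, -4] → [19, -24]
step 9: apply [-2, +5] → [17, -19]

[17, -19]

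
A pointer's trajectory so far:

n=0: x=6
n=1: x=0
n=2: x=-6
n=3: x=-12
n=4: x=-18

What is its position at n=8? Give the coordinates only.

x=-42

Constant displacement of -6 per step.
step 5: -18 − 6 → x=-24
step 6: -24 − 6 → x=-30
step 7: -30 − 6 → x=-36
step 8: -36 − 6 → x=-42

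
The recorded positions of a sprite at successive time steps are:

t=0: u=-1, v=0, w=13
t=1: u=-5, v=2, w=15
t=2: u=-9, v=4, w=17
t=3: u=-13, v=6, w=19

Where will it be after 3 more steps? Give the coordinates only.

u=-25, v=12, w=25

Each step adds (-4, +2, +2) to the position.
step 4: u=-13, v=6, w=19 + (-4, +2, +2) → u=-17, v=8, w=21
step 5: u=-17, v=8, w=21 + (-4, +2, +2) → u=-21, v=10, w=23
step 6: u=-21, v=10, w=23 + (-4, +2, +2) → u=-25, v=12, w=25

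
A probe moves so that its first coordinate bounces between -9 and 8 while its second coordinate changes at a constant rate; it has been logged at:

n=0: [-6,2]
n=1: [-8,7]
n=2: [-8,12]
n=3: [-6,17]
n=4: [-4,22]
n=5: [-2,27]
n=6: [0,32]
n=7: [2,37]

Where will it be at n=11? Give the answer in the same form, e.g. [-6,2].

The first coordinate reflects between -9 and 8, moving 2 per step.
  step 8: 2 → 4
  step 9: 4 → 6
  step 10: 6 → 8
  step 11: 8 → 6
The second coordinate changes by +5 each step: at step 11 it is 57.

[6,57]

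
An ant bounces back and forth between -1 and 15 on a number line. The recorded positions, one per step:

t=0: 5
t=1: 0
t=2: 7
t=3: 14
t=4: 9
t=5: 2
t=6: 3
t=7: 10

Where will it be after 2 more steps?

6

The value reflects between -1 and 15, moving 7 per step.
  step 8: 10 → 13
  step 9: 13 → 6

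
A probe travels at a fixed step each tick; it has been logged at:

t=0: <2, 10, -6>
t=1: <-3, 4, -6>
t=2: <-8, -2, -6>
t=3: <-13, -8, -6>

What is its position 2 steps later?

Each step adds <-5, -6, +0> to the position.
step 4: <-13, -8, -6> + <-5, -6, +0> → <-18, -14, -6>
step 5: <-18, -14, -6> + <-5, -6, +0> → <-23, -20, -6>

<-23, -20, -6>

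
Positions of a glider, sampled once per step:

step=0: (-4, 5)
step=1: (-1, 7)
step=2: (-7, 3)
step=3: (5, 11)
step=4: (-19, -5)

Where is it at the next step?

(29, 27)

Consecutive displacements (+3, +2), (-6, -4), (+12, +8), (-24, -16) scale by a factor of -2 each step.
step 5: (-19, -5) + (+48, +32) → (29, 27)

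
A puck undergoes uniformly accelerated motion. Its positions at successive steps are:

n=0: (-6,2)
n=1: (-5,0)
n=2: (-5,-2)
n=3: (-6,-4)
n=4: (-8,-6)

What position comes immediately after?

First differences are (+1,-2), (+0,-2), (-1,-2), (-2,-2); their common second difference is (-1,+0) (constant acceleration).
step 5: (-8,-6) + (-3,-2) → (-11,-8)

(-11,-8)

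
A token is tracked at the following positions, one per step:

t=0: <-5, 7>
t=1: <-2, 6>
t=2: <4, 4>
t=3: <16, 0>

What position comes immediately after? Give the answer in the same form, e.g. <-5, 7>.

Step-to-step displacements: <+3, -1>, <+6, -2>, <+12, -4>; each is 2× the previous.
step 4: <16, 0> + <+24, -8> → <40, -8>

<40, -8>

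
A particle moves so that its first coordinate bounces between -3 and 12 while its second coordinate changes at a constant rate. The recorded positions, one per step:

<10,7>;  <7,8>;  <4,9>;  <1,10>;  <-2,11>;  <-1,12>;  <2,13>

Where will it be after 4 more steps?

<10,17>

The first coordinate travels 3 per step and bounces off the walls at -3 and 12.
  step 7: 2 → 5
  step 8: 5 → 8
  step 9: 8 → 11
  step 10: 11 → 10
The second coordinate changes by +1 each step: at step 10 it is 17.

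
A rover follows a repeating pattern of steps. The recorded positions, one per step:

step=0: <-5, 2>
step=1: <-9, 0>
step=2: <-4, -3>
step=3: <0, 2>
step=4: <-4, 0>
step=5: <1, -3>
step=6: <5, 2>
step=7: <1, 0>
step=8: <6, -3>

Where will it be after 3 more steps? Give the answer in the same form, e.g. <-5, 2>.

Differencing gives <-4, -2>, <+5, -3>, <+4, +5>, <-4, -2>, <+5, -3>, <+4, +5>, <-4, -2>, <+5, -3>. This is the pattern <-4, -2>, <+5, -3>, <+4, +5> repeated.
step 9: apply <+4, +5> → <10, 2>
step 10: apply <-4, -2> → <6, 0>
step 11: apply <+5, -3> → <11, -3>

<11, -3>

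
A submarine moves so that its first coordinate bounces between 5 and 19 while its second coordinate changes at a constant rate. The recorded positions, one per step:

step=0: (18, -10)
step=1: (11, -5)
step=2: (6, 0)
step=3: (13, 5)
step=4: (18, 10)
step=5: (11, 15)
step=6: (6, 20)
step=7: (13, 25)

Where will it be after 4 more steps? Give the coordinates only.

The first coordinate reflects between 5 and 19, moving 7 per step.
  step 8: 13 → 18
  step 9: 18 → 11
  step 10: 11 → 6
  step 11: 6 → 13
The second coordinate changes by +5 each step: at step 11 it is 45.

(13, 45)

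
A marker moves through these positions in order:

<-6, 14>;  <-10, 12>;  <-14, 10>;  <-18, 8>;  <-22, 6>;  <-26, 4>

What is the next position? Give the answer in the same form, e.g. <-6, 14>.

<-30, 2>

Constant displacement of <-4, -2> per step.
step 6: <-26, 4> + <-4, -2> → <-30, 2>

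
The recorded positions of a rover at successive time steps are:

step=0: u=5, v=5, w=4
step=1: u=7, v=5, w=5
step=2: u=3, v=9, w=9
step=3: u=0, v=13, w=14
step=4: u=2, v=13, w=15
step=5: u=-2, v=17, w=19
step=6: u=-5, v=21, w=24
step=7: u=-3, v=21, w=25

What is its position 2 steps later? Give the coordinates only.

Step-to-step displacements: (+2, +0, +1), (-4, +4, +4), (-3, +4, +5), (+2, +0, +1), (-4, +4, +4), (-3, +4, +5), (+2, +0, +1) — a repeating cycle of length 3.
step 8: apply (-4, +4, +4) → u=-7, v=25, w=29
step 9: apply (-3, +4, +5) → u=-10, v=29, w=34

u=-10, v=29, w=34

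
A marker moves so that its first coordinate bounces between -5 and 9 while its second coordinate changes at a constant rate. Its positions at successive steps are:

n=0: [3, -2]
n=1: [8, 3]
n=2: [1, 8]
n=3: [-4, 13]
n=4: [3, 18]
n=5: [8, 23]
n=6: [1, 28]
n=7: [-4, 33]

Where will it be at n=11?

[-4, 53]

The first coordinate travels 7 per step and bounces off the walls at -5 and 9.
  step 8: -4 → 3
  step 9: 3 → 8
  step 10: 8 → 1
  step 11: 1 → -4
The second coordinate changes by +5 each step: at step 11 it is 53.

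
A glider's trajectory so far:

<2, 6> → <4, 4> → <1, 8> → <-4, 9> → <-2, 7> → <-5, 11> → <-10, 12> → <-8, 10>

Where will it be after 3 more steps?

<-14, 13>

Step-to-step displacements: <+2, -2>, <-3, +4>, <-5, +1>, <+2, -2>, <-3, +4>, <-5, +1>, <+2, -2> — a repeating cycle of length 3.
step 8: apply <-3, +4> → <-11, 14>
step 9: apply <-5, +1> → <-16, 15>
step 10: apply <+2, -2> → <-14, 13>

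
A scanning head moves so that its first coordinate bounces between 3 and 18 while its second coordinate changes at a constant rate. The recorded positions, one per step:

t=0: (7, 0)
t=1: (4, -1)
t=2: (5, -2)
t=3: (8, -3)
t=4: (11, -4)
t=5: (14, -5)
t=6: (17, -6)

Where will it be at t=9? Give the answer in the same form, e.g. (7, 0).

The first coordinate reflects between 3 and 18, moving 3 per step.
  step 7: 17 → 16
  step 8: 16 → 13
  step 9: 13 → 10
The second coordinate changes by -1 each step: at step 9 it is -9.

(10, -9)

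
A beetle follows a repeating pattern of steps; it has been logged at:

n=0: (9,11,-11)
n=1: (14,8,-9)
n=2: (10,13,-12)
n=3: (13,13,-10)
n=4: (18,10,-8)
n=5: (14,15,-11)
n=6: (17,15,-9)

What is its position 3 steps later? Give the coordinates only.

(21,17,-8)

The moves between consecutive positions are (+5,-3,+2), (-4,+5,-3), (+3,+0,+2), (+5,-3,+2), (-4,+5,-3), (+3,+0,+2); they repeat the 3-cycle [(+5,-3,+2), (-4,+5,-3), (+3,+0,+2)].
step 7: apply (+5,-3,+2) → (22,12,-7)
step 8: apply (-4,+5,-3) → (18,17,-10)
step 9: apply (+3,+0,+2) → (21,17,-8)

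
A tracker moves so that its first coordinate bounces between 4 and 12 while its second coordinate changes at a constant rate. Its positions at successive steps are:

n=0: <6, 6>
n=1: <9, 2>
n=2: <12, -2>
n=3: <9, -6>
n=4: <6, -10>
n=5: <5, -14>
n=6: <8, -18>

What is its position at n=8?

The first coordinate travels 3 per step and bounces off the walls at 4 and 12.
  step 7: 8 → 11
  step 8: 11 → 10
The second coordinate changes by -4 each step: at step 8 it is -26.

<10, -26>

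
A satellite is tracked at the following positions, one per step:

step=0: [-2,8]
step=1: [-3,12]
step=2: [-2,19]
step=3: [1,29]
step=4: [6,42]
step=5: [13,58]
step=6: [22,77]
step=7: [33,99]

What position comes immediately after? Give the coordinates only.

[46,124]

Taking differences between consecutive positions: [-1,+4], [+1,+7], [+3,+10], [+5,+13], [+7,+16], [+9,+19], [+11,+22]. These grow by [+2,+3] each step.
step 8: [33,99] + [+13,+25] → [46,124]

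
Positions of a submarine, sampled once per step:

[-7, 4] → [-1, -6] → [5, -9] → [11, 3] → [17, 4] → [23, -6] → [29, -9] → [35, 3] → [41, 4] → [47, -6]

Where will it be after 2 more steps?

First: linear, +6 per step → 59 at step 11.
Second: cycles through 4, -6, -9, 3 every 4 steps. Step 11 lands at position 3 of the cycle → 3.

[59, 3]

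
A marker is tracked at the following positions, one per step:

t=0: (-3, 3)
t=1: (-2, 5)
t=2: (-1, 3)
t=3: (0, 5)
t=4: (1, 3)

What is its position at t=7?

First: linear, +1 per step → 4 at step 7.
Second: cycles through 3, 5 every 2 steps. Step 7 lands at position 1 of the cycle → 5.

(4, 5)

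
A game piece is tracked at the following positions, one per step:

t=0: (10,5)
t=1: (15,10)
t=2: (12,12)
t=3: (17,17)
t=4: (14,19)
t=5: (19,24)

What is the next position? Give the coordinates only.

Step-to-step displacements: (+5,+5), (-3,+2), (+5,+5), (-3,+2), (+5,+5) — a repeating cycle of length 2.
step 6: apply (-3,+2) → (16,26)

(16,26)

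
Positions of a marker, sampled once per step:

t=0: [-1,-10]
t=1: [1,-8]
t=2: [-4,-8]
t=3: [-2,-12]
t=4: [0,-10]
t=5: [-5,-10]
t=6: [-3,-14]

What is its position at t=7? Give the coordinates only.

Differencing gives [+2,+2], [-5,+0], [+2,-4], [+2,+2], [-5,+0], [+2,-4]. This is the pattern [+2,+2], [-5,+0], [+2,-4] repeated.
step 7: apply [+2,+2] → [-1,-12]

[-1,-12]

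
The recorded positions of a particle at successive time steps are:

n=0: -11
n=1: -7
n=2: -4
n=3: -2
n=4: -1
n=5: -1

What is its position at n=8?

First differences are +4, +3, +2, +1, +0; their common second difference is -1 (constant acceleration).
step 6: -1 − 1 → -2
step 7: -2 − 2 → -4
step 8: -4 − 3 → -7

-7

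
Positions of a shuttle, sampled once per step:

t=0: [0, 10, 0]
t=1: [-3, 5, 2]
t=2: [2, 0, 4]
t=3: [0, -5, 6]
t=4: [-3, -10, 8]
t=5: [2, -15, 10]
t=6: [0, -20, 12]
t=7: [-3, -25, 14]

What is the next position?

[2, -30, 16]

First: cycles through 0, -3, 2 every 3 steps. Step 8 lands at position 2 of the cycle → 2.
Second: linear, -5 per step → -30 at step 8.
Third: linear, +2 per step → 16 at step 8.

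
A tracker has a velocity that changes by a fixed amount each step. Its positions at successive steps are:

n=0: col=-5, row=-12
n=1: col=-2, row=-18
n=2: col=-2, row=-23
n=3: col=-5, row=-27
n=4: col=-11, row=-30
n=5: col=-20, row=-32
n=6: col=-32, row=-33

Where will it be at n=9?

col=-86, row=-30

Successive displacements: (+3, -6), (+0, -5), (-3, -4), (-6, -3), (-9, -2), (-12, -1) — each changes by (-3, +1).
step 7: col=-32, row=-33 + (-15, +0) → col=-47, row=-33
step 8: col=-47, row=-33 + (-18, +1) → col=-65, row=-32
step 9: col=-65, row=-32 + (-21, +2) → col=-86, row=-30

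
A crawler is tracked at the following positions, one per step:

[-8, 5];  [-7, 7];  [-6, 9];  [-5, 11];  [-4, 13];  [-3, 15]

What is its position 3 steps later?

Constant displacement of [+1, +2] per step.
step 6: [-3, 15] + [+1, +2] → [-2, 17]
step 7: [-2, 17] + [+1, +2] → [-1, 19]
step 8: [-1, 19] + [+1, +2] → [0, 21]

[0, 21]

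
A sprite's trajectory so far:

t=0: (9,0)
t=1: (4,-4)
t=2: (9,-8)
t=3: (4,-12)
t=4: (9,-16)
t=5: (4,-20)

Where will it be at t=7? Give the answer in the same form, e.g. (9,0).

(4,-28)

First: cycles through 9, 4 every 2 steps. Step 7 lands at position 1 of the cycle → 4.
Second: linear, -4 per step → -28 at step 7.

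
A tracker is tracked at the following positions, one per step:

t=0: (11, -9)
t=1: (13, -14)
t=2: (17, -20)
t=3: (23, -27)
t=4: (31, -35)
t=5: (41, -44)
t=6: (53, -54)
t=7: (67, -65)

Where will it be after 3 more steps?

(121, -104)

Successive displacements: (+2, -5), (+4, -6), (+6, -7), (+8, -8), (+10, -9), (+12, -10), (+14, -11) — each changes by (+2, -1).
step 8: (67, -65) + (+16, -12) → (83, -77)
step 9: (83, -77) + (+18, -13) → (101, -90)
step 10: (101, -90) + (+20, -14) → (121, -104)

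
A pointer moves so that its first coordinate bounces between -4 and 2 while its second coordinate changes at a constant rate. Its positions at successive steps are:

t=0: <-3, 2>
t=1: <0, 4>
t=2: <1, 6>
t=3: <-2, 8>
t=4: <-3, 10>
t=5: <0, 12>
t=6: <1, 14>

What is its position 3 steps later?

The first coordinate travels 3 per step and bounces off the walls at -4 and 2.
  step 7: 1 → -2
  step 8: -2 → -3
  step 9: -3 → 0
The second coordinate changes by +2 each step: at step 9 it is 20.

<0, 20>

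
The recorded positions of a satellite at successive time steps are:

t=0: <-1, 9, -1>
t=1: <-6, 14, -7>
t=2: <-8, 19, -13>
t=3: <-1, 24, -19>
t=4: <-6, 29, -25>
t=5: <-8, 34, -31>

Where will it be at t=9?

First: cycles through -1, -6, -8 every 3 steps. Step 9 lands at position 0 of the cycle → -1.
Second: linear, +5 per step → 54 at step 9.
Third: linear, -6 per step → -55 at step 9.

<-1, 54, -55>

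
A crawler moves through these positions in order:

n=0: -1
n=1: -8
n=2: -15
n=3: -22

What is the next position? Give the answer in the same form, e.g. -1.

-29

The position changes by -7 every step.
step 4: -22 − 7 → -29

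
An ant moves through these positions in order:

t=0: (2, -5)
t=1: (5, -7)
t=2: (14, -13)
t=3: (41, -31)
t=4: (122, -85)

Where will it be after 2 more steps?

Step-to-step displacements: (+3, -2), (+9, -6), (+27, -18), (+81, -54); each is 3× the previous.
step 5: (122, -85) + (+243, -162) → (365, -247)
step 6: (365, -247) + (+729, -486) → (1094, -733)

(1094, -733)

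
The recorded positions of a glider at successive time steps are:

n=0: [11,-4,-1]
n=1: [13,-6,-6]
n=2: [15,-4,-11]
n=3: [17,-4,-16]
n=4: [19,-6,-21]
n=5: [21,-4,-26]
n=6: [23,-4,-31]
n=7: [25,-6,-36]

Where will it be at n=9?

[29,-4,-46]

First: linear, +2 per step → 29 at step 9.
Second: cycles through -4, -6, -4 every 3 steps. Step 9 lands at position 0 of the cycle → -4.
Third: linear, -5 per step → -46 at step 9.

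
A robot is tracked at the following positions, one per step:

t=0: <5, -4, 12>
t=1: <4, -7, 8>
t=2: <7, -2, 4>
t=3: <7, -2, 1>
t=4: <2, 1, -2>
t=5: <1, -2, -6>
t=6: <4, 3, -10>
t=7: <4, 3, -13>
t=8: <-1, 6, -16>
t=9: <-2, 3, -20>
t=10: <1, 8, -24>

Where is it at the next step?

Step-to-step displacements: <-1, -3, -4>, <+3, +5, -4>, <+0, +0, -3>, <-5, +3, -3>, <-1, -3, -4>, <+3, +5, -4>, <+0, +0, -3>, <-5, +3, -3>, <-1, -3, -4>, <+3, +5, -4> — a repeating cycle of length 4.
step 11: apply <+0, +0, -3> → <1, 8, -27>

<1, 8, -27>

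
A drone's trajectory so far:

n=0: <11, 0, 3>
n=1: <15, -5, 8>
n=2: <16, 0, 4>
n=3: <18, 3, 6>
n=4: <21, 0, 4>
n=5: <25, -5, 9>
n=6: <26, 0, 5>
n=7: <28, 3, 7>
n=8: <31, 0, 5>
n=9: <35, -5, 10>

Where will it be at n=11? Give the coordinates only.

<38, 3, 8>

The moves between consecutive positions are <+4, -5, +5>, <+1, +5, -4>, <+2, +3, +2>, <+3, -3, -2>, <+4, -5, +5>, <+1, +5, -4>, <+2, +3, +2>, <+3, -3, -2>, <+4, -5, +5>; they repeat the 4-cycle [<+4, -5, +5>, <+1, +5, -4>, <+2, +3, +2>, <+3, -3, -2>].
step 10: apply <+1, +5, -4> → <36, 0, 6>
step 11: apply <+2, +3, +2> → <38, 3, 8>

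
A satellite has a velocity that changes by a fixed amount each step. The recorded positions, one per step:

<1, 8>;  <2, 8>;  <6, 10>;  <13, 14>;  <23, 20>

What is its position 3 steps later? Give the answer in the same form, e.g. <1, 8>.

<71, 50>

Successive displacements: <+1, +0>, <+4, +2>, <+7, +4>, <+10, +6> — each changes by <+3, +2>.
step 5: <23, 20> + <+13, +8> → <36, 28>
step 6: <36, 28> + <+16, +10> → <52, 38>
step 7: <52, 38> + <+19, +12> → <71, 50>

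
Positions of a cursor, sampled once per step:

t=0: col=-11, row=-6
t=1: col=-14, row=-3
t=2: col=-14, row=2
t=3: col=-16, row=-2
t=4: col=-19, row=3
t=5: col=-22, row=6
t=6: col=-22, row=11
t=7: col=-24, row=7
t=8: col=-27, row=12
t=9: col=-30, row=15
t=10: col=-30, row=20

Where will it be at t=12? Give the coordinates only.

col=-35, row=21

Step-to-step displacements: (-3,+3), (+0,+5), (-2,-4), (-3,+5), (-3,+3), (+0,+5), (-2,-4), (-3,+5), (-3,+3), (+0,+5) — a repeating cycle of length 4.
step 11: apply (-2,-4) → col=-32, row=16
step 12: apply (-3,+5) → col=-35, row=21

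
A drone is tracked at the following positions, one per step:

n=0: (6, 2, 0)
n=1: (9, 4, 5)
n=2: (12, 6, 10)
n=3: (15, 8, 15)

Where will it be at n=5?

(21, 12, 25)

Constant displacement of (+3, +2, +5) per step.
step 4: (15, 8, 15) + (+3, +2, +5) → (18, 10, 20)
step 5: (18, 10, 20) + (+3, +2, +5) → (21, 12, 25)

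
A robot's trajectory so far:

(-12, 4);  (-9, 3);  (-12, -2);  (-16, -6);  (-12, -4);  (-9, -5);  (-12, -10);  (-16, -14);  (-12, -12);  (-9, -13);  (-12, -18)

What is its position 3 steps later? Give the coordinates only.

(-9, -21)

Step-to-step displacements: (+3, -1), (-3, -5), (-4, -4), (+4, +2), (+3, -1), (-3, -5), (-4, -4), (+4, +2), (+3, -1), (-3, -5) — a repeating cycle of length 4.
step 11: apply (-4, -4) → (-16, -22)
step 12: apply (+4, +2) → (-12, -20)
step 13: apply (+3, -1) → (-9, -21)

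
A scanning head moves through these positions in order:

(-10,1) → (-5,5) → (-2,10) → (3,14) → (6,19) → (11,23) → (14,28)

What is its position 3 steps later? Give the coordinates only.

The moves between consecutive positions are (+5,+4), (+3,+5), (+5,+4), (+3,+5), (+5,+4), (+3,+5); they repeat the 2-cycle [(+5,+4), (+3,+5)].
step 7: apply (+5,+4) → (19,32)
step 8: apply (+3,+5) → (22,37)
step 9: apply (+5,+4) → (27,41)

(27,41)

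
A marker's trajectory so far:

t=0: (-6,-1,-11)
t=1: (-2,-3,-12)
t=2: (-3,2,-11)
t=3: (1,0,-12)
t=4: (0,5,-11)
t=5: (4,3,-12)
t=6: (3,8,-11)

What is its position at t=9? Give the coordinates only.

Differencing gives (+4,-2,-1), (-1,+5,+1), (+4,-2,-1), (-1,+5,+1), (+4,-2,-1), (-1,+5,+1). This is the pattern (+4,-2,-1), (-1,+5,+1) repeated.
step 7: apply (+4,-2,-1) → (7,6,-12)
step 8: apply (-1,+5,+1) → (6,11,-11)
step 9: apply (+4,-2,-1) → (10,9,-12)

(10,9,-12)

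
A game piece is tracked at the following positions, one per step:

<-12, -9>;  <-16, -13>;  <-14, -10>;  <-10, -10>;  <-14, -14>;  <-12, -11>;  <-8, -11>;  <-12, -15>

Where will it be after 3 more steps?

Differencing gives <-4, -4>, <+2, +3>, <+4, +0>, <-4, -4>, <+2, +3>, <+4, +0>, <-4, -4>. This is the pattern <-4, -4>, <+2, +3>, <+4, +0> repeated.
step 8: apply <+2, +3> → <-10, -12>
step 9: apply <+4, +0> → <-6, -12>
step 10: apply <-4, -4> → <-10, -16>

<-10, -16>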